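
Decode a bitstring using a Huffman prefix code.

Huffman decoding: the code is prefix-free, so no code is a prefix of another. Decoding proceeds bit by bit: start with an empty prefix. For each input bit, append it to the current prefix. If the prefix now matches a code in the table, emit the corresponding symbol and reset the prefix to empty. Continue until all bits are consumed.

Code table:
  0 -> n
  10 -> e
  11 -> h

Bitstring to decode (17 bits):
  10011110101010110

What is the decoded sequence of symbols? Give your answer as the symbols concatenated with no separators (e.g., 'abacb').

Bit 0: prefix='1' (no match yet)
Bit 1: prefix='10' -> emit 'e', reset
Bit 2: prefix='0' -> emit 'n', reset
Bit 3: prefix='1' (no match yet)
Bit 4: prefix='11' -> emit 'h', reset
Bit 5: prefix='1' (no match yet)
Bit 6: prefix='11' -> emit 'h', reset
Bit 7: prefix='0' -> emit 'n', reset
Bit 8: prefix='1' (no match yet)
Bit 9: prefix='10' -> emit 'e', reset
Bit 10: prefix='1' (no match yet)
Bit 11: prefix='10' -> emit 'e', reset
Bit 12: prefix='1' (no match yet)
Bit 13: prefix='10' -> emit 'e', reset
Bit 14: prefix='1' (no match yet)
Bit 15: prefix='11' -> emit 'h', reset
Bit 16: prefix='0' -> emit 'n', reset

Answer: enhhneeehn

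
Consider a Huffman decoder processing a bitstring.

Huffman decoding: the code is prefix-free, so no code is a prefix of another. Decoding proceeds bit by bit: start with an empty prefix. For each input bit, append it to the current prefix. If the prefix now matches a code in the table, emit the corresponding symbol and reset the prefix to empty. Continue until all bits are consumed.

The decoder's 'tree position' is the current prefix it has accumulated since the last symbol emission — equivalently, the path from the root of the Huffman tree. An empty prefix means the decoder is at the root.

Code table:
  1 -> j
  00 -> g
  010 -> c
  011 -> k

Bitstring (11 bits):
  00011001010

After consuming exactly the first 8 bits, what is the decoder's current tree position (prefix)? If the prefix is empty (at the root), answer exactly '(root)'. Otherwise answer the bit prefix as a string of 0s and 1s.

Bit 0: prefix='0' (no match yet)
Bit 1: prefix='00' -> emit 'g', reset
Bit 2: prefix='0' (no match yet)
Bit 3: prefix='01' (no match yet)
Bit 4: prefix='011' -> emit 'k', reset
Bit 5: prefix='0' (no match yet)
Bit 6: prefix='00' -> emit 'g', reset
Bit 7: prefix='1' -> emit 'j', reset

Answer: (root)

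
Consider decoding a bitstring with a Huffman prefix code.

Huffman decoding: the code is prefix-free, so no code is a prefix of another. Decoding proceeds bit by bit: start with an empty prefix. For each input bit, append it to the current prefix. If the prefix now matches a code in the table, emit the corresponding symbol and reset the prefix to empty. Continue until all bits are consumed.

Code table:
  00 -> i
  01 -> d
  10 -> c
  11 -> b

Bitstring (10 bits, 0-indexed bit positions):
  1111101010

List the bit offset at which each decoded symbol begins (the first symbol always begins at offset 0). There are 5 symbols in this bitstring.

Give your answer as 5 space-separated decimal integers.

Answer: 0 2 4 6 8

Derivation:
Bit 0: prefix='1' (no match yet)
Bit 1: prefix='11' -> emit 'b', reset
Bit 2: prefix='1' (no match yet)
Bit 3: prefix='11' -> emit 'b', reset
Bit 4: prefix='1' (no match yet)
Bit 5: prefix='10' -> emit 'c', reset
Bit 6: prefix='1' (no match yet)
Bit 7: prefix='10' -> emit 'c', reset
Bit 8: prefix='1' (no match yet)
Bit 9: prefix='10' -> emit 'c', reset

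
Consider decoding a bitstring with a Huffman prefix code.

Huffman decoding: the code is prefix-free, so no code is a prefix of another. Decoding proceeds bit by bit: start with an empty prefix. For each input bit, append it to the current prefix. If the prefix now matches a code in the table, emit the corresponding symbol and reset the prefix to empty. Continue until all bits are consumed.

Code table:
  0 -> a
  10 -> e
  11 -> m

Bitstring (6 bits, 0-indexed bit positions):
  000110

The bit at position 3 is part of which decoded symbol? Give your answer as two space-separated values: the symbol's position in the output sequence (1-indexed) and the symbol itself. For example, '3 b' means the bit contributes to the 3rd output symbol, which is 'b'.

Answer: 4 m

Derivation:
Bit 0: prefix='0' -> emit 'a', reset
Bit 1: prefix='0' -> emit 'a', reset
Bit 2: prefix='0' -> emit 'a', reset
Bit 3: prefix='1' (no match yet)
Bit 4: prefix='11' -> emit 'm', reset
Bit 5: prefix='0' -> emit 'a', reset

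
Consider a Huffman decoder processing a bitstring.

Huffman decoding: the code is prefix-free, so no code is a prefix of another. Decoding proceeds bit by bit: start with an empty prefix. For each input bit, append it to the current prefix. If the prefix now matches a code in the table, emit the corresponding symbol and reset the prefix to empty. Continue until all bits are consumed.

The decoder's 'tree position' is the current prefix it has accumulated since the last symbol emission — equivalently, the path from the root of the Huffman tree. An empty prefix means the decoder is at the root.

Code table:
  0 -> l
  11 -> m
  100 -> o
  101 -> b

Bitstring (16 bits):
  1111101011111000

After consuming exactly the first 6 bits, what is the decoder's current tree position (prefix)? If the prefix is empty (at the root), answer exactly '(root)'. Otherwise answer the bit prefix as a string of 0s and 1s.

Bit 0: prefix='1' (no match yet)
Bit 1: prefix='11' -> emit 'm', reset
Bit 2: prefix='1' (no match yet)
Bit 3: prefix='11' -> emit 'm', reset
Bit 4: prefix='1' (no match yet)
Bit 5: prefix='10' (no match yet)

Answer: 10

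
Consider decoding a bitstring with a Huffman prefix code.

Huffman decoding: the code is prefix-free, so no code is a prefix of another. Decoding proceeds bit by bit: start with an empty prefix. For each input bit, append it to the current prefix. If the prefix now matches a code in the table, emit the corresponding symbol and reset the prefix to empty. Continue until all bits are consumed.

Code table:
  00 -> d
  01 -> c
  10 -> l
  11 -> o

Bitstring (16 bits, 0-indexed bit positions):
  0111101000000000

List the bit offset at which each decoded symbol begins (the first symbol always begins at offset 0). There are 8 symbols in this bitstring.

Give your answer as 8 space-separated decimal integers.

Answer: 0 2 4 6 8 10 12 14

Derivation:
Bit 0: prefix='0' (no match yet)
Bit 1: prefix='01' -> emit 'c', reset
Bit 2: prefix='1' (no match yet)
Bit 3: prefix='11' -> emit 'o', reset
Bit 4: prefix='1' (no match yet)
Bit 5: prefix='10' -> emit 'l', reset
Bit 6: prefix='1' (no match yet)
Bit 7: prefix='10' -> emit 'l', reset
Bit 8: prefix='0' (no match yet)
Bit 9: prefix='00' -> emit 'd', reset
Bit 10: prefix='0' (no match yet)
Bit 11: prefix='00' -> emit 'd', reset
Bit 12: prefix='0' (no match yet)
Bit 13: prefix='00' -> emit 'd', reset
Bit 14: prefix='0' (no match yet)
Bit 15: prefix='00' -> emit 'd', reset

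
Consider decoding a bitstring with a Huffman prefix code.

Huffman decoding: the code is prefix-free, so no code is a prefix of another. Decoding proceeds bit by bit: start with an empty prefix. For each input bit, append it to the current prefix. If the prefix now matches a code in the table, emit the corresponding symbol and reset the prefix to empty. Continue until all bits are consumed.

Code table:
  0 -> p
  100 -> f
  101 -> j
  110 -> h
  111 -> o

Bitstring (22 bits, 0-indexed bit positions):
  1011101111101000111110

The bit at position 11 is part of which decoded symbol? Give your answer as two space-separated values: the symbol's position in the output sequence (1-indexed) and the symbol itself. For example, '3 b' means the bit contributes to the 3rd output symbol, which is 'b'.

Answer: 4 h

Derivation:
Bit 0: prefix='1' (no match yet)
Bit 1: prefix='10' (no match yet)
Bit 2: prefix='101' -> emit 'j', reset
Bit 3: prefix='1' (no match yet)
Bit 4: prefix='11' (no match yet)
Bit 5: prefix='110' -> emit 'h', reset
Bit 6: prefix='1' (no match yet)
Bit 7: prefix='11' (no match yet)
Bit 8: prefix='111' -> emit 'o', reset
Bit 9: prefix='1' (no match yet)
Bit 10: prefix='11' (no match yet)
Bit 11: prefix='110' -> emit 'h', reset
Bit 12: prefix='1' (no match yet)
Bit 13: prefix='10' (no match yet)
Bit 14: prefix='100' -> emit 'f', reset
Bit 15: prefix='0' -> emit 'p', reset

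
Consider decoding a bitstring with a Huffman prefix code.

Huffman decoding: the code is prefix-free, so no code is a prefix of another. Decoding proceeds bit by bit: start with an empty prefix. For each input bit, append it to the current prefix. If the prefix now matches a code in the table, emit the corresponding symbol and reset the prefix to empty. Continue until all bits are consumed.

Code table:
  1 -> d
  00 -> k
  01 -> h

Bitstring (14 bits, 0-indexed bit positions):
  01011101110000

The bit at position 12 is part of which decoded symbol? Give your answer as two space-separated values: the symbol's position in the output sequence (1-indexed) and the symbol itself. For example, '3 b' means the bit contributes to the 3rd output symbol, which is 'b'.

Bit 0: prefix='0' (no match yet)
Bit 1: prefix='01' -> emit 'h', reset
Bit 2: prefix='0' (no match yet)
Bit 3: prefix='01' -> emit 'h', reset
Bit 4: prefix='1' -> emit 'd', reset
Bit 5: prefix='1' -> emit 'd', reset
Bit 6: prefix='0' (no match yet)
Bit 7: prefix='01' -> emit 'h', reset
Bit 8: prefix='1' -> emit 'd', reset
Bit 9: prefix='1' -> emit 'd', reset
Bit 10: prefix='0' (no match yet)
Bit 11: prefix='00' -> emit 'k', reset
Bit 12: prefix='0' (no match yet)
Bit 13: prefix='00' -> emit 'k', reset

Answer: 9 k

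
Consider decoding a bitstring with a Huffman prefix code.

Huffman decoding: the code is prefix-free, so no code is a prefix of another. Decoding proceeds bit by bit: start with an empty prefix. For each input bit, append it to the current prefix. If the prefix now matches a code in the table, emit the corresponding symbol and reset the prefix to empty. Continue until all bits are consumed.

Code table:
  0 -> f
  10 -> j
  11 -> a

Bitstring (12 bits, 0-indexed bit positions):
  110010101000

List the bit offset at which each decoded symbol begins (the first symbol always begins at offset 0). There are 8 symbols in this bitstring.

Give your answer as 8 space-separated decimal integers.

Bit 0: prefix='1' (no match yet)
Bit 1: prefix='11' -> emit 'a', reset
Bit 2: prefix='0' -> emit 'f', reset
Bit 3: prefix='0' -> emit 'f', reset
Bit 4: prefix='1' (no match yet)
Bit 5: prefix='10' -> emit 'j', reset
Bit 6: prefix='1' (no match yet)
Bit 7: prefix='10' -> emit 'j', reset
Bit 8: prefix='1' (no match yet)
Bit 9: prefix='10' -> emit 'j', reset
Bit 10: prefix='0' -> emit 'f', reset
Bit 11: prefix='0' -> emit 'f', reset

Answer: 0 2 3 4 6 8 10 11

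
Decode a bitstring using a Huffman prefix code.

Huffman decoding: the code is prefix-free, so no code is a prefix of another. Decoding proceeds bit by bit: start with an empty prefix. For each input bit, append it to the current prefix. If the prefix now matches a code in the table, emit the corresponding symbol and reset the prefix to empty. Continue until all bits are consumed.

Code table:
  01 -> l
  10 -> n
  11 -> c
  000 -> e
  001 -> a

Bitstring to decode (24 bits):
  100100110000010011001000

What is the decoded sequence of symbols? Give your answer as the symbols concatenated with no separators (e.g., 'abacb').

Answer: nlanelanle

Derivation:
Bit 0: prefix='1' (no match yet)
Bit 1: prefix='10' -> emit 'n', reset
Bit 2: prefix='0' (no match yet)
Bit 3: prefix='01' -> emit 'l', reset
Bit 4: prefix='0' (no match yet)
Bit 5: prefix='00' (no match yet)
Bit 6: prefix='001' -> emit 'a', reset
Bit 7: prefix='1' (no match yet)
Bit 8: prefix='10' -> emit 'n', reset
Bit 9: prefix='0' (no match yet)
Bit 10: prefix='00' (no match yet)
Bit 11: prefix='000' -> emit 'e', reset
Bit 12: prefix='0' (no match yet)
Bit 13: prefix='01' -> emit 'l', reset
Bit 14: prefix='0' (no match yet)
Bit 15: prefix='00' (no match yet)
Bit 16: prefix='001' -> emit 'a', reset
Bit 17: prefix='1' (no match yet)
Bit 18: prefix='10' -> emit 'n', reset
Bit 19: prefix='0' (no match yet)
Bit 20: prefix='01' -> emit 'l', reset
Bit 21: prefix='0' (no match yet)
Bit 22: prefix='00' (no match yet)
Bit 23: prefix='000' -> emit 'e', reset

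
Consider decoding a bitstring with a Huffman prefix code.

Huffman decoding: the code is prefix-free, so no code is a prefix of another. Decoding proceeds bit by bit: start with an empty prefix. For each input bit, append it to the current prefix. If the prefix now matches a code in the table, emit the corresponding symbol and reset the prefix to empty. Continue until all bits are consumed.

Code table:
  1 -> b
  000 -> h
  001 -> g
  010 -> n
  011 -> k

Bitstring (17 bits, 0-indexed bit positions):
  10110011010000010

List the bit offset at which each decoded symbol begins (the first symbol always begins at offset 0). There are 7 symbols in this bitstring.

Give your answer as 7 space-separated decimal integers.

Bit 0: prefix='1' -> emit 'b', reset
Bit 1: prefix='0' (no match yet)
Bit 2: prefix='01' (no match yet)
Bit 3: prefix='011' -> emit 'k', reset
Bit 4: prefix='0' (no match yet)
Bit 5: prefix='00' (no match yet)
Bit 6: prefix='001' -> emit 'g', reset
Bit 7: prefix='1' -> emit 'b', reset
Bit 8: prefix='0' (no match yet)
Bit 9: prefix='01' (no match yet)
Bit 10: prefix='010' -> emit 'n', reset
Bit 11: prefix='0' (no match yet)
Bit 12: prefix='00' (no match yet)
Bit 13: prefix='000' -> emit 'h', reset
Bit 14: prefix='0' (no match yet)
Bit 15: prefix='01' (no match yet)
Bit 16: prefix='010' -> emit 'n', reset

Answer: 0 1 4 7 8 11 14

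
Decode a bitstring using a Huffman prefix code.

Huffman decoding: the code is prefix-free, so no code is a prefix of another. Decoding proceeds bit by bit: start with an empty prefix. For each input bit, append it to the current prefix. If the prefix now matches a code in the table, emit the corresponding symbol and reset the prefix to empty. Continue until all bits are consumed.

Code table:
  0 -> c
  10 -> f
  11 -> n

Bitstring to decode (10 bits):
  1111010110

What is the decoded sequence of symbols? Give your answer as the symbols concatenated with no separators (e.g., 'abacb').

Answer: nncfnc

Derivation:
Bit 0: prefix='1' (no match yet)
Bit 1: prefix='11' -> emit 'n', reset
Bit 2: prefix='1' (no match yet)
Bit 3: prefix='11' -> emit 'n', reset
Bit 4: prefix='0' -> emit 'c', reset
Bit 5: prefix='1' (no match yet)
Bit 6: prefix='10' -> emit 'f', reset
Bit 7: prefix='1' (no match yet)
Bit 8: prefix='11' -> emit 'n', reset
Bit 9: prefix='0' -> emit 'c', reset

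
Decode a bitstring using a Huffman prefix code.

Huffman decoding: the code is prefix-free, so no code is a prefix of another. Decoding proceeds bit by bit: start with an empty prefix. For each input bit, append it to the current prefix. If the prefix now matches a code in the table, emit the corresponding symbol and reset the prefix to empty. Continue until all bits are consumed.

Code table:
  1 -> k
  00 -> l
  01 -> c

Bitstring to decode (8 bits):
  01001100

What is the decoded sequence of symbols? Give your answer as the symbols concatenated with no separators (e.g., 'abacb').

Answer: clkkl

Derivation:
Bit 0: prefix='0' (no match yet)
Bit 1: prefix='01' -> emit 'c', reset
Bit 2: prefix='0' (no match yet)
Bit 3: prefix='00' -> emit 'l', reset
Bit 4: prefix='1' -> emit 'k', reset
Bit 5: prefix='1' -> emit 'k', reset
Bit 6: prefix='0' (no match yet)
Bit 7: prefix='00' -> emit 'l', reset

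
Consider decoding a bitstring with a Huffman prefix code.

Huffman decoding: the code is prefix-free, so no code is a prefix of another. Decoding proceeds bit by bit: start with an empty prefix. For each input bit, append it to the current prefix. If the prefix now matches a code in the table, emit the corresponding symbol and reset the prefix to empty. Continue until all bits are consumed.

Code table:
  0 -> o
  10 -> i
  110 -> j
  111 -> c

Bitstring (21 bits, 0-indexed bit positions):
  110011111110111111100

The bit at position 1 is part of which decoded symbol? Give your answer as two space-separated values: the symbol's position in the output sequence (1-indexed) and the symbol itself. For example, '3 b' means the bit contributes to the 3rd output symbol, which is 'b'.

Answer: 1 j

Derivation:
Bit 0: prefix='1' (no match yet)
Bit 1: prefix='11' (no match yet)
Bit 2: prefix='110' -> emit 'j', reset
Bit 3: prefix='0' -> emit 'o', reset
Bit 4: prefix='1' (no match yet)
Bit 5: prefix='11' (no match yet)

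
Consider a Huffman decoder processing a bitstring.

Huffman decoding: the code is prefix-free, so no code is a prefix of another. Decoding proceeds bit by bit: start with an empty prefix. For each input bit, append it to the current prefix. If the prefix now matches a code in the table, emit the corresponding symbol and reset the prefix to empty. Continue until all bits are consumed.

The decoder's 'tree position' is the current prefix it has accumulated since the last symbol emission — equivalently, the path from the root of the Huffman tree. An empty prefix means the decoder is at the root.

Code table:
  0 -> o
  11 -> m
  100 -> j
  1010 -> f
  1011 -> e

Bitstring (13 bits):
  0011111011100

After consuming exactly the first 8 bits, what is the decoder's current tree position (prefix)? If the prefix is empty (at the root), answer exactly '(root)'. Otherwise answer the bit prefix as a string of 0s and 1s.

Answer: 10

Derivation:
Bit 0: prefix='0' -> emit 'o', reset
Bit 1: prefix='0' -> emit 'o', reset
Bit 2: prefix='1' (no match yet)
Bit 3: prefix='11' -> emit 'm', reset
Bit 4: prefix='1' (no match yet)
Bit 5: prefix='11' -> emit 'm', reset
Bit 6: prefix='1' (no match yet)
Bit 7: prefix='10' (no match yet)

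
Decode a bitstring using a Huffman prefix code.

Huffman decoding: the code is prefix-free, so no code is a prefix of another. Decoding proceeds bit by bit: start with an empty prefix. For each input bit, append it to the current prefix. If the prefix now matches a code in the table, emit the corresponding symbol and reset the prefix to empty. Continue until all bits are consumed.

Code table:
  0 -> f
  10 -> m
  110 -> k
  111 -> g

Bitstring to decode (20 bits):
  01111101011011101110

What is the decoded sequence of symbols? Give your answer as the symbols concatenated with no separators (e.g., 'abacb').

Answer: fgkmkgfgf

Derivation:
Bit 0: prefix='0' -> emit 'f', reset
Bit 1: prefix='1' (no match yet)
Bit 2: prefix='11' (no match yet)
Bit 3: prefix='111' -> emit 'g', reset
Bit 4: prefix='1' (no match yet)
Bit 5: prefix='11' (no match yet)
Bit 6: prefix='110' -> emit 'k', reset
Bit 7: prefix='1' (no match yet)
Bit 8: prefix='10' -> emit 'm', reset
Bit 9: prefix='1' (no match yet)
Bit 10: prefix='11' (no match yet)
Bit 11: prefix='110' -> emit 'k', reset
Bit 12: prefix='1' (no match yet)
Bit 13: prefix='11' (no match yet)
Bit 14: prefix='111' -> emit 'g', reset
Bit 15: prefix='0' -> emit 'f', reset
Bit 16: prefix='1' (no match yet)
Bit 17: prefix='11' (no match yet)
Bit 18: prefix='111' -> emit 'g', reset
Bit 19: prefix='0' -> emit 'f', reset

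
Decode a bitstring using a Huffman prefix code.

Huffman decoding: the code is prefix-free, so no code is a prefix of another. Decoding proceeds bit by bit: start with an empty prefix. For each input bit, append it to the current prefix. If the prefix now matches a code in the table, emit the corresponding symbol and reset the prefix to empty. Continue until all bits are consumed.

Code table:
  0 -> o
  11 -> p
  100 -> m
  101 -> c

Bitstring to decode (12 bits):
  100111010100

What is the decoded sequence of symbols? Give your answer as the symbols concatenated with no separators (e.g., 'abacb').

Answer: mpcom

Derivation:
Bit 0: prefix='1' (no match yet)
Bit 1: prefix='10' (no match yet)
Bit 2: prefix='100' -> emit 'm', reset
Bit 3: prefix='1' (no match yet)
Bit 4: prefix='11' -> emit 'p', reset
Bit 5: prefix='1' (no match yet)
Bit 6: prefix='10' (no match yet)
Bit 7: prefix='101' -> emit 'c', reset
Bit 8: prefix='0' -> emit 'o', reset
Bit 9: prefix='1' (no match yet)
Bit 10: prefix='10' (no match yet)
Bit 11: prefix='100' -> emit 'm', reset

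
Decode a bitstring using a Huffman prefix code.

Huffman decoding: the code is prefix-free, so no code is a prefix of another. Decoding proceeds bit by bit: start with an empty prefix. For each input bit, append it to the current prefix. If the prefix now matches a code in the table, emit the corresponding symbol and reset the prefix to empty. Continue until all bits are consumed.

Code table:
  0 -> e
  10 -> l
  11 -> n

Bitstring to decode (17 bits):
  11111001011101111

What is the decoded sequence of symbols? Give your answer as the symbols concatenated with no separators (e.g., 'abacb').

Answer: nnlelnlnn

Derivation:
Bit 0: prefix='1' (no match yet)
Bit 1: prefix='11' -> emit 'n', reset
Bit 2: prefix='1' (no match yet)
Bit 3: prefix='11' -> emit 'n', reset
Bit 4: prefix='1' (no match yet)
Bit 5: prefix='10' -> emit 'l', reset
Bit 6: prefix='0' -> emit 'e', reset
Bit 7: prefix='1' (no match yet)
Bit 8: prefix='10' -> emit 'l', reset
Bit 9: prefix='1' (no match yet)
Bit 10: prefix='11' -> emit 'n', reset
Bit 11: prefix='1' (no match yet)
Bit 12: prefix='10' -> emit 'l', reset
Bit 13: prefix='1' (no match yet)
Bit 14: prefix='11' -> emit 'n', reset
Bit 15: prefix='1' (no match yet)
Bit 16: prefix='11' -> emit 'n', reset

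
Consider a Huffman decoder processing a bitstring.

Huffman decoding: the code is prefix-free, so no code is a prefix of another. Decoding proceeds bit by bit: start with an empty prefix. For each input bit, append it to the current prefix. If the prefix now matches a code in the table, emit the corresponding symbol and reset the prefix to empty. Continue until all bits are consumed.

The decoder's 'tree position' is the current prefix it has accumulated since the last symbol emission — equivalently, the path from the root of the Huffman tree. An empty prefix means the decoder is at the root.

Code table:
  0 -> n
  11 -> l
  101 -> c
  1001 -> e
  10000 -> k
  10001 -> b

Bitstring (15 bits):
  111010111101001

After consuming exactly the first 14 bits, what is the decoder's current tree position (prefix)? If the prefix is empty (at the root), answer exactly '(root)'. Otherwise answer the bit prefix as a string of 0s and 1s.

Answer: 100

Derivation:
Bit 0: prefix='1' (no match yet)
Bit 1: prefix='11' -> emit 'l', reset
Bit 2: prefix='1' (no match yet)
Bit 3: prefix='10' (no match yet)
Bit 4: prefix='101' -> emit 'c', reset
Bit 5: prefix='0' -> emit 'n', reset
Bit 6: prefix='1' (no match yet)
Bit 7: prefix='11' -> emit 'l', reset
Bit 8: prefix='1' (no match yet)
Bit 9: prefix='11' -> emit 'l', reset
Bit 10: prefix='0' -> emit 'n', reset
Bit 11: prefix='1' (no match yet)
Bit 12: prefix='10' (no match yet)
Bit 13: prefix='100' (no match yet)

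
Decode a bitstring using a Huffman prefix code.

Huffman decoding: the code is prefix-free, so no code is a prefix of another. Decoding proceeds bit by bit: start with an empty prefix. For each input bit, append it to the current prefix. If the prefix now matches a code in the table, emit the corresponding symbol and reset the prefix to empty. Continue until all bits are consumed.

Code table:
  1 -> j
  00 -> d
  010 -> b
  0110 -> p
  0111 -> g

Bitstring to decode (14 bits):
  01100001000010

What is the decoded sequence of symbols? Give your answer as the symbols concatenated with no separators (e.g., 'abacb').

Answer: pdbdb

Derivation:
Bit 0: prefix='0' (no match yet)
Bit 1: prefix='01' (no match yet)
Bit 2: prefix='011' (no match yet)
Bit 3: prefix='0110' -> emit 'p', reset
Bit 4: prefix='0' (no match yet)
Bit 5: prefix='00' -> emit 'd', reset
Bit 6: prefix='0' (no match yet)
Bit 7: prefix='01' (no match yet)
Bit 8: prefix='010' -> emit 'b', reset
Bit 9: prefix='0' (no match yet)
Bit 10: prefix='00' -> emit 'd', reset
Bit 11: prefix='0' (no match yet)
Bit 12: prefix='01' (no match yet)
Bit 13: prefix='010' -> emit 'b', reset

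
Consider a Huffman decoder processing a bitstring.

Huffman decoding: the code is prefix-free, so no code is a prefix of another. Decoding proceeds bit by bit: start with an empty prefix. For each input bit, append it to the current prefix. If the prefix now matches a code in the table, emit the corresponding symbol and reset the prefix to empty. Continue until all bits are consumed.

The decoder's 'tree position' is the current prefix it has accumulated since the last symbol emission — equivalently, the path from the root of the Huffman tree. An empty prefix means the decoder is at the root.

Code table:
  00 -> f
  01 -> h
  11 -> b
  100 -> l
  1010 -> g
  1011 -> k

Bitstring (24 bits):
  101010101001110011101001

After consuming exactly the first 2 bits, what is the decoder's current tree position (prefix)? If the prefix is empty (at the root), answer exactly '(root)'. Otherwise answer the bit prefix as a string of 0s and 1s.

Bit 0: prefix='1' (no match yet)
Bit 1: prefix='10' (no match yet)

Answer: 10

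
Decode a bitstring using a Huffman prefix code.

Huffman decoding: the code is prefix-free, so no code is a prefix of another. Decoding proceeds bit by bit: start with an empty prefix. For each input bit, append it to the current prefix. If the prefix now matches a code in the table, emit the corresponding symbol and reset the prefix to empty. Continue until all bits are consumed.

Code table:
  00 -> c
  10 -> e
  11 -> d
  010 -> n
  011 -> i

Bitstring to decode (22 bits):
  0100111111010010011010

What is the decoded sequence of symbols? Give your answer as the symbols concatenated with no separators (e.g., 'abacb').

Answer: niddnnin

Derivation:
Bit 0: prefix='0' (no match yet)
Bit 1: prefix='01' (no match yet)
Bit 2: prefix='010' -> emit 'n', reset
Bit 3: prefix='0' (no match yet)
Bit 4: prefix='01' (no match yet)
Bit 5: prefix='011' -> emit 'i', reset
Bit 6: prefix='1' (no match yet)
Bit 7: prefix='11' -> emit 'd', reset
Bit 8: prefix='1' (no match yet)
Bit 9: prefix='11' -> emit 'd', reset
Bit 10: prefix='0' (no match yet)
Bit 11: prefix='01' (no match yet)
Bit 12: prefix='010' -> emit 'n', reset
Bit 13: prefix='0' (no match yet)
Bit 14: prefix='01' (no match yet)
Bit 15: prefix='010' -> emit 'n', reset
Bit 16: prefix='0' (no match yet)
Bit 17: prefix='01' (no match yet)
Bit 18: prefix='011' -> emit 'i', reset
Bit 19: prefix='0' (no match yet)
Bit 20: prefix='01' (no match yet)
Bit 21: prefix='010' -> emit 'n', reset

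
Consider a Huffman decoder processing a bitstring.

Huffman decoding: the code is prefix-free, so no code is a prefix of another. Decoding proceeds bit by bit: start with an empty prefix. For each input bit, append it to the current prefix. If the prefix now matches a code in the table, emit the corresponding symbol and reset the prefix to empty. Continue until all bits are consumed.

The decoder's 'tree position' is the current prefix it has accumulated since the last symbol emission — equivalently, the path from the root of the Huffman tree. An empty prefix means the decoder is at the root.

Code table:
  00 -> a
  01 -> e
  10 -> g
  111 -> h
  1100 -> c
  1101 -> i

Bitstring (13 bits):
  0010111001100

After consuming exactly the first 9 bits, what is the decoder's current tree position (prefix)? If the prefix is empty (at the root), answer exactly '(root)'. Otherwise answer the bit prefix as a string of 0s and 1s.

Bit 0: prefix='0' (no match yet)
Bit 1: prefix='00' -> emit 'a', reset
Bit 2: prefix='1' (no match yet)
Bit 3: prefix='10' -> emit 'g', reset
Bit 4: prefix='1' (no match yet)
Bit 5: prefix='11' (no match yet)
Bit 6: prefix='111' -> emit 'h', reset
Bit 7: prefix='0' (no match yet)
Bit 8: prefix='00' -> emit 'a', reset

Answer: (root)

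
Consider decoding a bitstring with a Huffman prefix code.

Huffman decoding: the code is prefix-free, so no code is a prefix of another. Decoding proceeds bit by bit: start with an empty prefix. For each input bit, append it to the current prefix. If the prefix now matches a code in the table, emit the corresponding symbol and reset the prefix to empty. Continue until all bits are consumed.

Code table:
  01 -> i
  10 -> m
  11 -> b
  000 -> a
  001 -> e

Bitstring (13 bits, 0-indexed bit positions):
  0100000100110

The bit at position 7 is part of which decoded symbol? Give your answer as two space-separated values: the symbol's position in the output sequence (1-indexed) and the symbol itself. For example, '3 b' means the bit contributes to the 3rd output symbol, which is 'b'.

Bit 0: prefix='0' (no match yet)
Bit 1: prefix='01' -> emit 'i', reset
Bit 2: prefix='0' (no match yet)
Bit 3: prefix='00' (no match yet)
Bit 4: prefix='000' -> emit 'a', reset
Bit 5: prefix='0' (no match yet)
Bit 6: prefix='00' (no match yet)
Bit 7: prefix='001' -> emit 'e', reset
Bit 8: prefix='0' (no match yet)
Bit 9: prefix='00' (no match yet)
Bit 10: prefix='001' -> emit 'e', reset
Bit 11: prefix='1' (no match yet)

Answer: 3 e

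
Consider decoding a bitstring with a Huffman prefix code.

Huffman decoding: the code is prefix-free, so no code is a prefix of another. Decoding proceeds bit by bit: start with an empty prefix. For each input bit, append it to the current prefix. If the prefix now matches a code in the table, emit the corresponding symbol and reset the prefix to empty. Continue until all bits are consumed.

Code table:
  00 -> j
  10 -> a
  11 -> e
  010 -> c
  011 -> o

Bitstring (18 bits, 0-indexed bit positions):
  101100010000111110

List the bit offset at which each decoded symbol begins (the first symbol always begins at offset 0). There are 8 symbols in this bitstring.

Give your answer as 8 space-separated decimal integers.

Answer: 0 2 4 6 9 11 14 16

Derivation:
Bit 0: prefix='1' (no match yet)
Bit 1: prefix='10' -> emit 'a', reset
Bit 2: prefix='1' (no match yet)
Bit 3: prefix='11' -> emit 'e', reset
Bit 4: prefix='0' (no match yet)
Bit 5: prefix='00' -> emit 'j', reset
Bit 6: prefix='0' (no match yet)
Bit 7: prefix='01' (no match yet)
Bit 8: prefix='010' -> emit 'c', reset
Bit 9: prefix='0' (no match yet)
Bit 10: prefix='00' -> emit 'j', reset
Bit 11: prefix='0' (no match yet)
Bit 12: prefix='01' (no match yet)
Bit 13: prefix='011' -> emit 'o', reset
Bit 14: prefix='1' (no match yet)
Bit 15: prefix='11' -> emit 'e', reset
Bit 16: prefix='1' (no match yet)
Bit 17: prefix='10' -> emit 'a', reset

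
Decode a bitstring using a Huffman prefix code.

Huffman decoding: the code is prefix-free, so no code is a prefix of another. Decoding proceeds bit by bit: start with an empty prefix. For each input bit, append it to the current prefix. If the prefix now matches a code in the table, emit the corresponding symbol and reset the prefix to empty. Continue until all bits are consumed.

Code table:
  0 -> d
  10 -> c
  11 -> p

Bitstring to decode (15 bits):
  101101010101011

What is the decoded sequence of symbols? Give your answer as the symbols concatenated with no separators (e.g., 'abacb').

Bit 0: prefix='1' (no match yet)
Bit 1: prefix='10' -> emit 'c', reset
Bit 2: prefix='1' (no match yet)
Bit 3: prefix='11' -> emit 'p', reset
Bit 4: prefix='0' -> emit 'd', reset
Bit 5: prefix='1' (no match yet)
Bit 6: prefix='10' -> emit 'c', reset
Bit 7: prefix='1' (no match yet)
Bit 8: prefix='10' -> emit 'c', reset
Bit 9: prefix='1' (no match yet)
Bit 10: prefix='10' -> emit 'c', reset
Bit 11: prefix='1' (no match yet)
Bit 12: prefix='10' -> emit 'c', reset
Bit 13: prefix='1' (no match yet)
Bit 14: prefix='11' -> emit 'p', reset

Answer: cpdccccp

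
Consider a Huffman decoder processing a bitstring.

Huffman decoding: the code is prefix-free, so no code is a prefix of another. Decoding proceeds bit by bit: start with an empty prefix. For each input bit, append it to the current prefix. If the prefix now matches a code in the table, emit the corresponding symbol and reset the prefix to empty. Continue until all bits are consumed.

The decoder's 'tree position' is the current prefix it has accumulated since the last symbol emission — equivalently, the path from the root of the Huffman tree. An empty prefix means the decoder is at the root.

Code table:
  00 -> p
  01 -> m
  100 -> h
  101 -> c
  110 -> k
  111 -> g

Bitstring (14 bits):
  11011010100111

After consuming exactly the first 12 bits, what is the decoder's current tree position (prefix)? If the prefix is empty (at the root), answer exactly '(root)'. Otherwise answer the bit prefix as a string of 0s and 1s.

Bit 0: prefix='1' (no match yet)
Bit 1: prefix='11' (no match yet)
Bit 2: prefix='110' -> emit 'k', reset
Bit 3: prefix='1' (no match yet)
Bit 4: prefix='11' (no match yet)
Bit 5: prefix='110' -> emit 'k', reset
Bit 6: prefix='1' (no match yet)
Bit 7: prefix='10' (no match yet)
Bit 8: prefix='101' -> emit 'c', reset
Bit 9: prefix='0' (no match yet)
Bit 10: prefix='00' -> emit 'p', reset
Bit 11: prefix='1' (no match yet)

Answer: 1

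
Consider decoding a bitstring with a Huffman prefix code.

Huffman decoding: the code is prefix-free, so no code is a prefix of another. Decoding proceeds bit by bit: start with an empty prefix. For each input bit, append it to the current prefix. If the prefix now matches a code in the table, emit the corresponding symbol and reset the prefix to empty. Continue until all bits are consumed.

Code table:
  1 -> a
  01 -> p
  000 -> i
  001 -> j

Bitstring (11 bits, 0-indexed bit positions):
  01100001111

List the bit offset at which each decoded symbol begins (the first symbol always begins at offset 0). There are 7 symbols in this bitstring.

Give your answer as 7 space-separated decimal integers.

Answer: 0 2 3 6 8 9 10

Derivation:
Bit 0: prefix='0' (no match yet)
Bit 1: prefix='01' -> emit 'p', reset
Bit 2: prefix='1' -> emit 'a', reset
Bit 3: prefix='0' (no match yet)
Bit 4: prefix='00' (no match yet)
Bit 5: prefix='000' -> emit 'i', reset
Bit 6: prefix='0' (no match yet)
Bit 7: prefix='01' -> emit 'p', reset
Bit 8: prefix='1' -> emit 'a', reset
Bit 9: prefix='1' -> emit 'a', reset
Bit 10: prefix='1' -> emit 'a', reset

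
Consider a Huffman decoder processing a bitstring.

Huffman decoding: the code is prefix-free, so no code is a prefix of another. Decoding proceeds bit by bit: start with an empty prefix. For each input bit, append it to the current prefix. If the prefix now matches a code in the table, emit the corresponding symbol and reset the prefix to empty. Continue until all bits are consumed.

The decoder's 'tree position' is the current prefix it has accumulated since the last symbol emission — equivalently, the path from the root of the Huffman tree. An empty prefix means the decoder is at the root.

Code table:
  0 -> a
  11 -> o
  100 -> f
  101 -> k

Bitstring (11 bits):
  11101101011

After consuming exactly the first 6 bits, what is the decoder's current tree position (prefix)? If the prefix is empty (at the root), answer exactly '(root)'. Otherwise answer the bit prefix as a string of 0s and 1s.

Answer: 1

Derivation:
Bit 0: prefix='1' (no match yet)
Bit 1: prefix='11' -> emit 'o', reset
Bit 2: prefix='1' (no match yet)
Bit 3: prefix='10' (no match yet)
Bit 4: prefix='101' -> emit 'k', reset
Bit 5: prefix='1' (no match yet)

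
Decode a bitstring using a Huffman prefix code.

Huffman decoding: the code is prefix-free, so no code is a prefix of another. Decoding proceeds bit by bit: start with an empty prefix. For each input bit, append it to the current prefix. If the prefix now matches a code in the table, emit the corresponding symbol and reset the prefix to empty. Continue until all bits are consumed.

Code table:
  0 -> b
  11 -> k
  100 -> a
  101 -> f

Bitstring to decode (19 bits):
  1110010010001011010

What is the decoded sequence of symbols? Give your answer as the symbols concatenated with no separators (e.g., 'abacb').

Bit 0: prefix='1' (no match yet)
Bit 1: prefix='11' -> emit 'k', reset
Bit 2: prefix='1' (no match yet)
Bit 3: prefix='10' (no match yet)
Bit 4: prefix='100' -> emit 'a', reset
Bit 5: prefix='1' (no match yet)
Bit 6: prefix='10' (no match yet)
Bit 7: prefix='100' -> emit 'a', reset
Bit 8: prefix='1' (no match yet)
Bit 9: prefix='10' (no match yet)
Bit 10: prefix='100' -> emit 'a', reset
Bit 11: prefix='0' -> emit 'b', reset
Bit 12: prefix='1' (no match yet)
Bit 13: prefix='10' (no match yet)
Bit 14: prefix='101' -> emit 'f', reset
Bit 15: prefix='1' (no match yet)
Bit 16: prefix='10' (no match yet)
Bit 17: prefix='101' -> emit 'f', reset
Bit 18: prefix='0' -> emit 'b', reset

Answer: kaaabffb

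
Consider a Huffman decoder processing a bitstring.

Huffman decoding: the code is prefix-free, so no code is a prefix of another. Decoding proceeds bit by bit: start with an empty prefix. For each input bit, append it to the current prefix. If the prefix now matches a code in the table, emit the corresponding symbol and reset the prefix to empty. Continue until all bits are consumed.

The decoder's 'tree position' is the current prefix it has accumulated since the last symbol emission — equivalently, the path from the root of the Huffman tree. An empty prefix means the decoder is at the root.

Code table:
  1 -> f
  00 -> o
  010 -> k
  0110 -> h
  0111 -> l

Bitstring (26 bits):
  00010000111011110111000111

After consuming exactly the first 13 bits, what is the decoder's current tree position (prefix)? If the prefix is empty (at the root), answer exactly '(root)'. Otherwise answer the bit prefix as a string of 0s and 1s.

Bit 0: prefix='0' (no match yet)
Bit 1: prefix='00' -> emit 'o', reset
Bit 2: prefix='0' (no match yet)
Bit 3: prefix='01' (no match yet)
Bit 4: prefix='010' -> emit 'k', reset
Bit 5: prefix='0' (no match yet)
Bit 6: prefix='00' -> emit 'o', reset
Bit 7: prefix='0' (no match yet)
Bit 8: prefix='01' (no match yet)
Bit 9: prefix='011' (no match yet)
Bit 10: prefix='0111' -> emit 'l', reset
Bit 11: prefix='0' (no match yet)
Bit 12: prefix='01' (no match yet)

Answer: 01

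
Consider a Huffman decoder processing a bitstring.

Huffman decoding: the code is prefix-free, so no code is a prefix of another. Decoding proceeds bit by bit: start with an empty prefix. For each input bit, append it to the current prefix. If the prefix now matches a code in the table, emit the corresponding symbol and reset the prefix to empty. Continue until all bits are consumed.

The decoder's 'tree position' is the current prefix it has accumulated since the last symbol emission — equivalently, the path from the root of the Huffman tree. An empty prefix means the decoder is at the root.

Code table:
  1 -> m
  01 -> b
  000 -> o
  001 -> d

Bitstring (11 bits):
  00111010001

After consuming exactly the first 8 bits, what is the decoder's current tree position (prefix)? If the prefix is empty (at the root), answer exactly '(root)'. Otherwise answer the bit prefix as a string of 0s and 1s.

Answer: 0

Derivation:
Bit 0: prefix='0' (no match yet)
Bit 1: prefix='00' (no match yet)
Bit 2: prefix='001' -> emit 'd', reset
Bit 3: prefix='1' -> emit 'm', reset
Bit 4: prefix='1' -> emit 'm', reset
Bit 5: prefix='0' (no match yet)
Bit 6: prefix='01' -> emit 'b', reset
Bit 7: prefix='0' (no match yet)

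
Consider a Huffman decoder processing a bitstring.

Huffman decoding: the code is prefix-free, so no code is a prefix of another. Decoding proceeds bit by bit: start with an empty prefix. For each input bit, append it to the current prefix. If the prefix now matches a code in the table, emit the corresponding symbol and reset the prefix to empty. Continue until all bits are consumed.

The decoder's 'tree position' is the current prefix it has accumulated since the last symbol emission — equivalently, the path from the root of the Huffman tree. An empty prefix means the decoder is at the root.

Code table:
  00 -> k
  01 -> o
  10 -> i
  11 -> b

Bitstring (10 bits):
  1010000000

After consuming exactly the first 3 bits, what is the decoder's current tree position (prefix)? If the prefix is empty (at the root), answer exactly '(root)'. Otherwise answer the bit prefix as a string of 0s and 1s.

Answer: 1

Derivation:
Bit 0: prefix='1' (no match yet)
Bit 1: prefix='10' -> emit 'i', reset
Bit 2: prefix='1' (no match yet)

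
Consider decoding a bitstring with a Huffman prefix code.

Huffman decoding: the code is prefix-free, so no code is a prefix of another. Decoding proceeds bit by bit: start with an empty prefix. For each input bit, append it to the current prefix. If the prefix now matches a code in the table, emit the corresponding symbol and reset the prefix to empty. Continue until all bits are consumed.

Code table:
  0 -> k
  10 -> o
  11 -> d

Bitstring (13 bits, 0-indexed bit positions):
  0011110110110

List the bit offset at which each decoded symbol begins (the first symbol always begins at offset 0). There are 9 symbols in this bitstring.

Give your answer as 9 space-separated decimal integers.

Bit 0: prefix='0' -> emit 'k', reset
Bit 1: prefix='0' -> emit 'k', reset
Bit 2: prefix='1' (no match yet)
Bit 3: prefix='11' -> emit 'd', reset
Bit 4: prefix='1' (no match yet)
Bit 5: prefix='11' -> emit 'd', reset
Bit 6: prefix='0' -> emit 'k', reset
Bit 7: prefix='1' (no match yet)
Bit 8: prefix='11' -> emit 'd', reset
Bit 9: prefix='0' -> emit 'k', reset
Bit 10: prefix='1' (no match yet)
Bit 11: prefix='11' -> emit 'd', reset
Bit 12: prefix='0' -> emit 'k', reset

Answer: 0 1 2 4 6 7 9 10 12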